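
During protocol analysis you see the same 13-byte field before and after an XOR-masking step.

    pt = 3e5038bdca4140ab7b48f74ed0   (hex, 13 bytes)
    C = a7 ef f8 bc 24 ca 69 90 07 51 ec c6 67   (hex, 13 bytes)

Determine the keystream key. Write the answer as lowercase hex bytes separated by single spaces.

99 bf c0 01 ee 8b 29 3b 7c 19 1b 88 b7

Since C = pt ⊕ key, XORing both sides with pt gives key = pt ⊕ C.
00111110 ⊕ 10100111 = 10011001
01010000 ⊕ 11101111 = 10111111
00111000 ⊕ 11111000 = 11000000
10111101 ⊕ 10111100 = 00000001
11001010 ⊕ 00100100 = 11101110
01000001 ⊕ 11001010 = 10001011
01000000 ⊕ 01101001 = 00101001
10101011 ⊕ 10010000 = 00111011
01111011 ⊕ 00000111 = 01111100
01001000 ⊕ 01010001 = 00011001
11110111 ⊕ 11101100 = 00011011
01001110 ⊕ 11000110 = 10001000
11010000 ⊕ 01100111 = 10110111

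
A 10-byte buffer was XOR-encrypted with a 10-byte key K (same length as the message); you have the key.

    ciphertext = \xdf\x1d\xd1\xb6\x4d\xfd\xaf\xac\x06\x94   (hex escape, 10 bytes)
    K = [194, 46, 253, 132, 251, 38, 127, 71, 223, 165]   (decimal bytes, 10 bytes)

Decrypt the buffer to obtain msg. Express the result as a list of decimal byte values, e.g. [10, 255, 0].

[29, 51, 44, 50, 182, 219, 208, 235, 217, 49]

byte 0: 11011111 xor 11000010 = 00011101
byte 1: 00011101 xor 00101110 = 00110011
byte 2: 11010001 xor 11111101 = 00101100
byte 3: 10110110 xor 10000100 = 00110010
byte 4: 01001101 xor 11111011 = 10110110
byte 5: 11111101 xor 00100110 = 11011011
byte 6: 10101111 xor 01111111 = 11010000
byte 7: 10101100 xor 01000111 = 11101011
byte 8: 00000110 xor 11011111 = 11011001
byte 9: 10010100 xor 10100101 = 00110001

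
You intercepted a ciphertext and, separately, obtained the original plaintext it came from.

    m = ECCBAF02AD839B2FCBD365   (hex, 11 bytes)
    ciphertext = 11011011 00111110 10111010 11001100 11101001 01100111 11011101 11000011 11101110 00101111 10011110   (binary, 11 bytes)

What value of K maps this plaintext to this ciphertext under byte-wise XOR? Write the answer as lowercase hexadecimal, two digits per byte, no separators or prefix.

37f515ce44e446ec25fcfb

Since ciphertext = m ⊕ K, XORing both sides with m gives K = m ⊕ ciphertext.
11101100 xor 11011011 = 00110111
11001011 xor 00111110 = 11110101
10101111 xor 10111010 = 00010101
00000010 xor 11001100 = 11001110
10101101 xor 11101001 = 01000100
10000011 xor 01100111 = 11100100
10011011 xor 11011101 = 01000110
00101111 xor 11000011 = 11101100
11001011 xor 11101110 = 00100101
11010011 xor 00101111 = 11111100
01100101 xor 10011110 = 11111011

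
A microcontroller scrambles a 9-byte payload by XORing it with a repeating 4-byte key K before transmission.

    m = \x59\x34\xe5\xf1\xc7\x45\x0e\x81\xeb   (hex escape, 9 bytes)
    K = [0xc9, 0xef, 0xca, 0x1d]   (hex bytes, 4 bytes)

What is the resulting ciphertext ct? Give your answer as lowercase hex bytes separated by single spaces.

90 db 2f ec 0e aa c4 9c 22

The 4-byte key repeats, so the effective keystream is c9 ef ca 1d c9 ef ca 1d c9.
byte 0:  89 XOR 201 = 144
byte 1:  52 XOR 239 = 219
byte 2: 229 XOR 202 =  47
byte 3: 241 XOR  29 = 236
byte 4: 199 XOR 201 =  14
byte 5:  69 XOR 239 = 170
byte 6:  14 XOR 202 = 196
byte 7: 129 XOR  29 = 156
byte 8: 235 XOR 201 =  34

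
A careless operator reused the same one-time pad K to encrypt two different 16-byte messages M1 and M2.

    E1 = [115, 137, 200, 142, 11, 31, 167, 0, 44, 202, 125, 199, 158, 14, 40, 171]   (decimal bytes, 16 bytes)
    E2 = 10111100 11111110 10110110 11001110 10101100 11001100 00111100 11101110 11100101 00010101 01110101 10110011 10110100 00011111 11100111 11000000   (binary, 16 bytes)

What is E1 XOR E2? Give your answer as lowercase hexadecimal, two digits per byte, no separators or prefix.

cf777e40a7d39beec9df08742a11cf6b

E1 ⊕ E2 = (M1 ⊕ K) ⊕ (M2 ⊕ K) = M1 ⊕ M2 — the shared key cancels under XOR.
byte 0: 73 XOR bc = cf
byte 1: 89 XOR fe = 77
byte 2: c8 XOR b6 = 7e
byte 3: 8e XOR ce = 40
byte 4: 0b XOR ac = a7
byte 5: 1f XOR cc = d3
byte 6: a7 XOR 3c = 9b
byte 7: 00 XOR ee = ee
byte 8: 2c XOR e5 = c9
byte 9: ca XOR 15 = df
byte 10: 7d XOR 75 = 08
byte 11: c7 XOR b3 = 74
byte 12: 9e XOR b4 = 2a
byte 13: 0e XOR 1f = 11
byte 14: 28 XOR e7 = cf
byte 15: ab XOR c0 = 6b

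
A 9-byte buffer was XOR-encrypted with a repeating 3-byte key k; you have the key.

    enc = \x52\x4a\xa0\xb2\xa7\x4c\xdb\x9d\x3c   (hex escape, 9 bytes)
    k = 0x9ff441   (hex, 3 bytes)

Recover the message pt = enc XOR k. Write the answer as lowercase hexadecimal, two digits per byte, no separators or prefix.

The 3-byte key repeats, so the effective keystream is 9f f4 41 9f f4 41 9f f4 41.
byte 0: 52 ⊕ 9f = cd
byte 1: 4a ⊕ f4 = be
byte 2: a0 ⊕ 41 = e1
byte 3: b2 ⊕ 9f = 2d
byte 4: a7 ⊕ f4 = 53
byte 5: 4c ⊕ 41 = 0d
byte 6: db ⊕ 9f = 44
byte 7: 9d ⊕ f4 = 69
byte 8: 3c ⊕ 41 = 7d

cdbee12d530d44697d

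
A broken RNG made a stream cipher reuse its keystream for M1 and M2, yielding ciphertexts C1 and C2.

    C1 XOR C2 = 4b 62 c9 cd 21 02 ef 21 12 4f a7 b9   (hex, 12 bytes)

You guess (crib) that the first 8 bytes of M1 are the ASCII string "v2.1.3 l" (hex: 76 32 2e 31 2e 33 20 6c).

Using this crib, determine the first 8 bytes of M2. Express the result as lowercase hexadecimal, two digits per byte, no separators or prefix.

3d50e7fc0f31cf4d

Since C1 ⊕ C2 = M1 ⊕ M2, XORing with the guessed M1 bytes yields the corresponding M2 bytes: M2 = (C1 ⊕ C2) ⊕ M1.
4b ⊕ 76 = 3d
62 ⊕ 32 = 50
c9 ⊕ 2e = e7
cd ⊕ 31 = fc
21 ⊕ 2e = 0f
02 ⊕ 33 = 31
ef ⊕ 20 = cf
21 ⊕ 6c = 4d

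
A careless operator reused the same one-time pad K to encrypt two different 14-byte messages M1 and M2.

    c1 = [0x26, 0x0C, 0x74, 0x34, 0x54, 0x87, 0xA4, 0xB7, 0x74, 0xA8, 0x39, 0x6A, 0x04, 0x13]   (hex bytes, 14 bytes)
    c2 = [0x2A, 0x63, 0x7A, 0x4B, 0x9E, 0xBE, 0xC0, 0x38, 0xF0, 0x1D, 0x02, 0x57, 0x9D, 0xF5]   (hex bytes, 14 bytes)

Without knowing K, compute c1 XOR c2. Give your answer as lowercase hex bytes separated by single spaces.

c1 ⊕ c2 = (M1 ⊕ K) ⊕ (M2 ⊕ K) = M1 ⊕ M2 — the shared key cancels under XOR.
26 XOR 2a = 0c
0c XOR 63 = 6f
74 XOR 7a = 0e
34 XOR 4b = 7f
54 XOR 9e = ca
87 XOR be = 39
a4 XOR c0 = 64
b7 XOR 38 = 8f
74 XOR f0 = 84
a8 XOR 1d = b5
39 XOR 02 = 3b
6a XOR 57 = 3d
04 XOR 9d = 99
13 XOR f5 = e6

0c 6f 0e 7f ca 39 64 8f 84 b5 3b 3d 99 e6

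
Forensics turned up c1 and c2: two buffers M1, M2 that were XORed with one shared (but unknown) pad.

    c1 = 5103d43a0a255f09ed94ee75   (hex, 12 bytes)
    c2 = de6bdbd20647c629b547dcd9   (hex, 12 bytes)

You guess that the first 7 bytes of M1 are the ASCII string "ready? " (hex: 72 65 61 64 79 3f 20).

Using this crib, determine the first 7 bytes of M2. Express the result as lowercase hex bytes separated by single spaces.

First, c1 ⊕ c2 = (M1 ⊕ K) ⊕ (M2 ⊕ K) = M1 ⊕ M2, so the key drops out. Then M2 = (M1 ⊕ M2) ⊕ M1 over the first 7 bytes.
byte 0: (51 ^ de) ^ 72 = 8f ^ 72 = fd
byte 1: (03 ^ 6b) ^ 65 = 68 ^ 65 = 0d
byte 2: (d4 ^ db) ^ 61 = 0f ^ 61 = 6e
byte 3: (3a ^ d2) ^ 64 = e8 ^ 64 = 8c
byte 4: (0a ^ 06) ^ 79 = 0c ^ 79 = 75
byte 5: (25 ^ 47) ^ 3f = 62 ^ 3f = 5d
byte 6: (5f ^ c6) ^ 20 = 99 ^ 20 = b9

fd 0d 6e 8c 75 5d b9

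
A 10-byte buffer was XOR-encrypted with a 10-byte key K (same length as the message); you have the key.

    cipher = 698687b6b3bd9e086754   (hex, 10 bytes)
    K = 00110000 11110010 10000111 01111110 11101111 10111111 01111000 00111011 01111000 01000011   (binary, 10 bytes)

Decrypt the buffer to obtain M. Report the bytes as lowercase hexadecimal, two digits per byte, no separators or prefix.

69 xor 30 = 59
86 xor f2 = 74
87 xor 87 = 00
b6 xor 7e = c8
b3 xor ef = 5c
bd xor bf = 02
9e xor 78 = e6
08 xor 3b = 33
67 xor 78 = 1f
54 xor 43 = 17

597400c85c02e6331f17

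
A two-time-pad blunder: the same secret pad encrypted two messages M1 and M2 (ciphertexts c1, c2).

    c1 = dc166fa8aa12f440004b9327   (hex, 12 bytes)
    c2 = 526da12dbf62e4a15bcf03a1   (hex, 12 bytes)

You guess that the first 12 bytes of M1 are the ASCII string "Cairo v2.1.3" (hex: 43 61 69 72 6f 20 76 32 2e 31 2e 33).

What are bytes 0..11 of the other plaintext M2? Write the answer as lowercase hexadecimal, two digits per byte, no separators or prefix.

First, c1 ⊕ c2 = (M1 ⊕ K) ⊕ (M2 ⊕ K) = M1 ⊕ M2, so the key drops out. Then M2 = (M1 ⊕ M2) ⊕ M1 over the first 12 bytes.
byte 0: (dc XOR 52) XOR 43 = 8e XOR 43 = cd
byte 1: (16 XOR 6d) XOR 61 = 7b XOR 61 = 1a
byte 2: (6f XOR a1) XOR 69 = ce XOR 69 = a7
byte 3: (a8 XOR 2d) XOR 72 = 85 XOR 72 = f7
byte 4: (aa XOR bf) XOR 6f = 15 XOR 6f = 7a
byte 5: (12 XOR 62) XOR 20 = 70 XOR 20 = 50
byte 6: (f4 XOR e4) XOR 76 = 10 XOR 76 = 66
byte 7: (40 XOR a1) XOR 32 = e1 XOR 32 = d3
byte 8: (00 XOR 5b) XOR 2e = 5b XOR 2e = 75
byte 9: (4b XOR cf) XOR 31 = 84 XOR 31 = b5
byte 10: (93 XOR 03) XOR 2e = 90 XOR 2e = be
byte 11: (27 XOR a1) XOR 33 = 86 XOR 33 = b5

cd1aa7f77a5066d375b5beb5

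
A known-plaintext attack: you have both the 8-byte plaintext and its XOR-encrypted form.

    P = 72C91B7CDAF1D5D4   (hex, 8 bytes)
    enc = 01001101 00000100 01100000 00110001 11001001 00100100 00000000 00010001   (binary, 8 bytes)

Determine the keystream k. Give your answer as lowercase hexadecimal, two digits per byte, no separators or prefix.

3fcd7b4d13d5d5c5

Since enc = P ⊕ k, XORing both sides with P gives k = P ⊕ enc.
72 xor 4d = 3f
c9 xor 04 = cd
1b xor 60 = 7b
7c xor 31 = 4d
da xor c9 = 13
f1 xor 24 = d5
d5 xor 00 = d5
d4 xor 11 = c5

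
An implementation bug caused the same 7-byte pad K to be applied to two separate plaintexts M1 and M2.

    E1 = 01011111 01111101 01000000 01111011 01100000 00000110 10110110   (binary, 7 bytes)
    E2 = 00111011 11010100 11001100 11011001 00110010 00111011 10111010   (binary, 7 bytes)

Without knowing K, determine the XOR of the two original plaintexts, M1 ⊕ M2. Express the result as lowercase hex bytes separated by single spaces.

E1 ⊕ E2 = (M1 ⊕ K) ⊕ (M2 ⊕ K) = M1 ⊕ M2 — the shared key cancels under XOR.
byte 0: 5f ⊕ 3b = 64
byte 1: 7d ⊕ d4 = a9
byte 2: 40 ⊕ cc = 8c
byte 3: 7b ⊕ d9 = a2
byte 4: 60 ⊕ 32 = 52
byte 5: 06 ⊕ 3b = 3d
byte 6: b6 ⊕ ba = 0c

64 a9 8c a2 52 3d 0c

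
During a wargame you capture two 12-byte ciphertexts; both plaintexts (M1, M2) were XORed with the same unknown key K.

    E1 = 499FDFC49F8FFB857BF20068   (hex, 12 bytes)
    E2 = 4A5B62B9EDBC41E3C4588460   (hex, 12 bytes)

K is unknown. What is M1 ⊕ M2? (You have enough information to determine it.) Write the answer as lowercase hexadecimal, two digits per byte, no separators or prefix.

03c4bd7d7233ba66bfaa8408

E1 ⊕ E2 = (M1 ⊕ K) ⊕ (M2 ⊕ K) = M1 ⊕ M2 — the shared key cancels under XOR.
49 ⊕ 4a = 03
9f ⊕ 5b = c4
df ⊕ 62 = bd
c4 ⊕ b9 = 7d
9f ⊕ ed = 72
8f ⊕ bc = 33
fb ⊕ 41 = ba
85 ⊕ e3 = 66
7b ⊕ c4 = bf
f2 ⊕ 58 = aa
00 ⊕ 84 = 84
68 ⊕ 60 = 08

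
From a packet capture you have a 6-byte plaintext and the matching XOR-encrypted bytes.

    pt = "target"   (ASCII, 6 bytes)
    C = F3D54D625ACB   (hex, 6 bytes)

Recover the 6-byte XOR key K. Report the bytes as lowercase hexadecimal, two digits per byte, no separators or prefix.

87b43f053fbf

Since C = pt ⊕ K, XORing both sides with pt gives K = pt ⊕ C.
01110100 ⊕ 11110011 = 10000111
01100001 ⊕ 11010101 = 10110100
01110010 ⊕ 01001101 = 00111111
01100111 ⊕ 01100010 = 00000101
01100101 ⊕ 01011010 = 00111111
01110100 ⊕ 11001011 = 10111111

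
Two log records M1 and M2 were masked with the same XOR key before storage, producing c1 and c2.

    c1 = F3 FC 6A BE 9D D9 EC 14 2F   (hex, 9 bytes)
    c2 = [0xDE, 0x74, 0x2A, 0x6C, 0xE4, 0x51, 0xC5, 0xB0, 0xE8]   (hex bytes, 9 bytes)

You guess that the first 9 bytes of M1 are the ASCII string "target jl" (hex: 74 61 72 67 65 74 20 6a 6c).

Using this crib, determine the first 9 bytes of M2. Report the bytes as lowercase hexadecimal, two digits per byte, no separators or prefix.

First, c1 ⊕ c2 = (M1 ⊕ K) ⊕ (M2 ⊕ K) = M1 ⊕ M2, so the key drops out. Then M2 = (M1 ⊕ M2) ⊕ M1 over the first 9 bytes.
byte 0: (f3 XOR de) XOR 74 = 2d XOR 74 = 59
byte 1: (fc XOR 74) XOR 61 = 88 XOR 61 = e9
byte 2: (6a XOR 2a) XOR 72 = 40 XOR 72 = 32
byte 3: (be XOR 6c) XOR 67 = d2 XOR 67 = b5
byte 4: (9d XOR e4) XOR 65 = 79 XOR 65 = 1c
byte 5: (d9 XOR 51) XOR 74 = 88 XOR 74 = fc
byte 6: (ec XOR c5) XOR 20 = 29 XOR 20 = 09
byte 7: (14 XOR b0) XOR 6a = a4 XOR 6a = ce
byte 8: (2f XOR e8) XOR 6c = c7 XOR 6c = ab

59e932b51cfc09ceab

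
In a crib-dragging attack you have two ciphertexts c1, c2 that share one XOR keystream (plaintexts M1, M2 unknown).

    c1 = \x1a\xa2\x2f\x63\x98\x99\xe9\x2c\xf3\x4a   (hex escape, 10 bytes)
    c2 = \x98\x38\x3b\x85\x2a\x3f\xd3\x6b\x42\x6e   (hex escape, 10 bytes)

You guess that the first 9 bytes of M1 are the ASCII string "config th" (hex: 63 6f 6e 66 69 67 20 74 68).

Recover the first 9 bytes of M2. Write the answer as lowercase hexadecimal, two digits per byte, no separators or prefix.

e1f57a80dbc11a33d9

First, c1 ⊕ c2 = (M1 ⊕ K) ⊕ (M2 ⊕ K) = M1 ⊕ M2, so the key drops out. Then M2 = (M1 ⊕ M2) ⊕ M1 over the first 9 bytes.
byte 0: (1a ^ 98) ^ 63 = 82 ^ 63 = e1
byte 1: (a2 ^ 38) ^ 6f = 9a ^ 6f = f5
byte 2: (2f ^ 3b) ^ 6e = 14 ^ 6e = 7a
byte 3: (63 ^ 85) ^ 66 = e6 ^ 66 = 80
byte 4: (98 ^ 2a) ^ 69 = b2 ^ 69 = db
byte 5: (99 ^ 3f) ^ 67 = a6 ^ 67 = c1
byte 6: (e9 ^ d3) ^ 20 = 3a ^ 20 = 1a
byte 7: (2c ^ 6b) ^ 74 = 47 ^ 74 = 33
byte 8: (f3 ^ 42) ^ 68 = b1 ^ 68 = d9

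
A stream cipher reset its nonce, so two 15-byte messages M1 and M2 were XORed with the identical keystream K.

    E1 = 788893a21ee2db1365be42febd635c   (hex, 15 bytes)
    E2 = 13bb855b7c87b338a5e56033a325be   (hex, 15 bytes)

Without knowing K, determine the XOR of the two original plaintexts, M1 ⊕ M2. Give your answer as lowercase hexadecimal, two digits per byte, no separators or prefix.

E1 ⊕ E2 = (M1 ⊕ K) ⊕ (M2 ⊕ K) = M1 ⊕ M2 — the shared key cancels under XOR.
byte 0: 78 xor 13 = 6b
byte 1: 88 xor bb = 33
byte 2: 93 xor 85 = 16
byte 3: a2 xor 5b = f9
byte 4: 1e xor 7c = 62
byte 5: e2 xor 87 = 65
byte 6: db xor b3 = 68
byte 7: 13 xor 38 = 2b
byte 8: 65 xor a5 = c0
byte 9: be xor e5 = 5b
byte 10: 42 xor 60 = 22
byte 11: fe xor 33 = cd
byte 12: bd xor a3 = 1e
byte 13: 63 xor 25 = 46
byte 14: 5c xor be = e2

6b3316f96265682bc05b22cd1e46e2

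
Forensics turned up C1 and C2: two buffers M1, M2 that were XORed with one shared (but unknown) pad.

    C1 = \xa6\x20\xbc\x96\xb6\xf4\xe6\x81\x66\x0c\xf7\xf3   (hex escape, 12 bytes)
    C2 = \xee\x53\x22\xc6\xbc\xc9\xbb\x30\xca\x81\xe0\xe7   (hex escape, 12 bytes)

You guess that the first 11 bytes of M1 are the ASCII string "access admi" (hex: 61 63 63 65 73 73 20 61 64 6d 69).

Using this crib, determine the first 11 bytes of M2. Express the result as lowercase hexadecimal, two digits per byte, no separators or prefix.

2910fd35794e7dd0c8e07e

First, C1 ⊕ C2 = (M1 ⊕ K) ⊕ (M2 ⊕ K) = M1 ⊕ M2, so the key drops out. Then M2 = (M1 ⊕ M2) ⊕ M1 over the first 11 bytes.
byte 0: (a6 ⊕ ee) ⊕ 61 = 48 ⊕ 61 = 29
byte 1: (20 ⊕ 53) ⊕ 63 = 73 ⊕ 63 = 10
byte 2: (bc ⊕ 22) ⊕ 63 = 9e ⊕ 63 = fd
byte 3: (96 ⊕ c6) ⊕ 65 = 50 ⊕ 65 = 35
byte 4: (b6 ⊕ bc) ⊕ 73 = 0a ⊕ 73 = 79
byte 5: (f4 ⊕ c9) ⊕ 73 = 3d ⊕ 73 = 4e
byte 6: (e6 ⊕ bb) ⊕ 20 = 5d ⊕ 20 = 7d
byte 7: (81 ⊕ 30) ⊕ 61 = b1 ⊕ 61 = d0
byte 8: (66 ⊕ ca) ⊕ 64 = ac ⊕ 64 = c8
byte 9: (0c ⊕ 81) ⊕ 6d = 8d ⊕ 6d = e0
byte 10: (f7 ⊕ e0) ⊕ 69 = 17 ⊕ 69 = 7e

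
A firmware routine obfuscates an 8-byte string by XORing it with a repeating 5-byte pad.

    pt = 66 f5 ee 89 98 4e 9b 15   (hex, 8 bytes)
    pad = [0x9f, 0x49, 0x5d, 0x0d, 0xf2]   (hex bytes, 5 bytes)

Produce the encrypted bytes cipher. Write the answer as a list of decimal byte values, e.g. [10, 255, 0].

The 5-byte key repeats, so the effective keystream is 9f 49 5d 0d f2 9f 49 5d.
byte 0: 66 XOR 9f = f9
byte 1: f5 XOR 49 = bc
byte 2: ee XOR 5d = b3
byte 3: 89 XOR 0d = 84
byte 4: 98 XOR f2 = 6a
byte 5: 4e XOR 9f = d1
byte 6: 9b XOR 49 = d2
byte 7: 15 XOR 5d = 48

[249, 188, 179, 132, 106, 209, 210, 72]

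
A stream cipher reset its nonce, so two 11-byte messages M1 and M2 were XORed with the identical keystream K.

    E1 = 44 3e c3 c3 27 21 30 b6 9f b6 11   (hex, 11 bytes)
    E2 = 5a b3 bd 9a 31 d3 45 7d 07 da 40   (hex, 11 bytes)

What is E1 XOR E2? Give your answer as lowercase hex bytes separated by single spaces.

1e 8d 7e 59 16 f2 75 cb 98 6c 51

E1 ⊕ E2 = (M1 ⊕ K) ⊕ (M2 ⊕ K) = M1 ⊕ M2 — the shared key cancels under XOR.
44 xor 5a = 1e
3e xor b3 = 8d
c3 xor bd = 7e
c3 xor 9a = 59
27 xor 31 = 16
21 xor d3 = f2
30 xor 45 = 75
b6 xor 7d = cb
9f xor 07 = 98
b6 xor da = 6c
11 xor 40 = 51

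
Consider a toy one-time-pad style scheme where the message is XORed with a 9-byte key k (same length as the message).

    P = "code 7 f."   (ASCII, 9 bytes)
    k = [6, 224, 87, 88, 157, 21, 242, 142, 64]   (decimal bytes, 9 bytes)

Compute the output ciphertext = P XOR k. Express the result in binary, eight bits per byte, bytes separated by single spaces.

XOR is its own inverse, so applying the key byte-wise gives the result directly.
01100011 xor 00000110 = 01100101
01101111 xor 11100000 = 10001111
01100100 xor 01010111 = 00110011
01100101 xor 01011000 = 00111101
00100000 xor 10011101 = 10111101
00110111 xor 00010101 = 00100010
00100000 xor 11110010 = 11010010
01100110 xor 10001110 = 11101000
00101110 xor 01000000 = 01101110

01100101 10001111 00110011 00111101 10111101 00100010 11010010 11101000 01101110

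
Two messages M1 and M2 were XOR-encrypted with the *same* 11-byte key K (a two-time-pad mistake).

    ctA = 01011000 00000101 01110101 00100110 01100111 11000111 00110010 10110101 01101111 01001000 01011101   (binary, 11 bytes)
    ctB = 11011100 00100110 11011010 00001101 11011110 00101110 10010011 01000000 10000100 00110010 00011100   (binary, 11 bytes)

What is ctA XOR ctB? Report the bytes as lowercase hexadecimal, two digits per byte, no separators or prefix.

8423af2bb9e9a1f5eb7a41

ctA ⊕ ctB = (M1 ⊕ K) ⊕ (M2 ⊕ K) = M1 ⊕ M2 — the shared key cancels under XOR.
58 xor dc = 84
05 xor 26 = 23
75 xor da = af
26 xor 0d = 2b
67 xor de = b9
c7 xor 2e = e9
32 xor 93 = a1
b5 xor 40 = f5
6f xor 84 = eb
48 xor 32 = 7a
5d xor 1c = 41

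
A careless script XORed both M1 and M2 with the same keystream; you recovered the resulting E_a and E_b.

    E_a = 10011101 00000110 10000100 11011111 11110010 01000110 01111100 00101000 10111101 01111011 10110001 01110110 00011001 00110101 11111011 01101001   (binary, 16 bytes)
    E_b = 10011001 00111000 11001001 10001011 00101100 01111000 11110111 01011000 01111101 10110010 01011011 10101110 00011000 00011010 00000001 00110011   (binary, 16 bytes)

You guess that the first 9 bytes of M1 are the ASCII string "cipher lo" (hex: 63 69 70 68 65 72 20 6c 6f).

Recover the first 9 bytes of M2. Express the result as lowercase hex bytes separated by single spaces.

First, E_a ⊕ E_b = (M1 ⊕ K) ⊕ (M2 ⊕ K) = M1 ⊕ M2, so the key drops out. Then M2 = (M1 ⊕ M2) ⊕ M1 over the first 9 bytes.
byte 0: (9d xor 99) xor 63 = 04 xor 63 = 67
byte 1: (06 xor 38) xor 69 = 3e xor 69 = 57
byte 2: (84 xor c9) xor 70 = 4d xor 70 = 3d
byte 3: (df xor 8b) xor 68 = 54 xor 68 = 3c
byte 4: (f2 xor 2c) xor 65 = de xor 65 = bb
byte 5: (46 xor 78) xor 72 = 3e xor 72 = 4c
byte 6: (7c xor f7) xor 20 = 8b xor 20 = ab
byte 7: (28 xor 58) xor 6c = 70 xor 6c = 1c
byte 8: (bd xor 7d) xor 6f = c0 xor 6f = af

67 57 3d 3c bb 4c ab 1c af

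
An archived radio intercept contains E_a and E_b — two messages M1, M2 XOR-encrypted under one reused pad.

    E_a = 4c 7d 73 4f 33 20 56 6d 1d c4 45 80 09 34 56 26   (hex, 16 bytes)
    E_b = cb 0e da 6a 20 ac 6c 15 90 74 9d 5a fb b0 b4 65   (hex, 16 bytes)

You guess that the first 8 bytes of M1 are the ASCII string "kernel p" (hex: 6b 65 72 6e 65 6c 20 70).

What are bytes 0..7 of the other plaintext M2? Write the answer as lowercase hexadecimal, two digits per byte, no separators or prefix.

First, E_a ⊕ E_b = (M1 ⊕ K) ⊕ (M2 ⊕ K) = M1 ⊕ M2, so the key drops out. Then M2 = (M1 ⊕ M2) ⊕ M1 over the first 8 bytes.
byte 0: (4c xor cb) xor 6b = 87 xor 6b = ec
byte 1: (7d xor 0e) xor 65 = 73 xor 65 = 16
byte 2: (73 xor da) xor 72 = a9 xor 72 = db
byte 3: (4f xor 6a) xor 6e = 25 xor 6e = 4b
byte 4: (33 xor 20) xor 65 = 13 xor 65 = 76
byte 5: (20 xor ac) xor 6c = 8c xor 6c = e0
byte 6: (56 xor 6c) xor 20 = 3a xor 20 = 1a
byte 7: (6d xor 15) xor 70 = 78 xor 70 = 08

ec16db4b76e01a08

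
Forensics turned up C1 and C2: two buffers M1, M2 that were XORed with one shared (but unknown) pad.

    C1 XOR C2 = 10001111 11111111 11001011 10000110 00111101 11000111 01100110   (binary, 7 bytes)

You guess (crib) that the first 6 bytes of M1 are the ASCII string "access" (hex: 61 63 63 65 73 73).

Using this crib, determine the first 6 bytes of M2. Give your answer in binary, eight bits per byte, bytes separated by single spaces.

11101110 10011100 10101000 11100011 01001110 10110100

Since C1 ⊕ C2 = M1 ⊕ M2, XORing with the guessed M1 bytes yields the corresponding M2 bytes: M2 = (C1 ⊕ C2) ⊕ M1.
8f XOR 61 = ee
ff XOR 63 = 9c
cb XOR 63 = a8
86 XOR 65 = e3
3d XOR 73 = 4e
c7 XOR 73 = b4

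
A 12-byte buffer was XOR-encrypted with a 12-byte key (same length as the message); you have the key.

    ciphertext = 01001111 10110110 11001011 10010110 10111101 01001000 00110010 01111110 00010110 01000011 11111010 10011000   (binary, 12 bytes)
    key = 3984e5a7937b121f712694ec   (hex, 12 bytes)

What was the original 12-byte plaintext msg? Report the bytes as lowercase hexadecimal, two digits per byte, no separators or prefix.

76322e312e33206167656e74

4f xor 39 = 76
b6 xor 84 = 32
cb xor e5 = 2e
96 xor a7 = 31
bd xor 93 = 2e
48 xor 7b = 33
32 xor 12 = 20
7e xor 1f = 61
16 xor 71 = 67
43 xor 26 = 65
fa xor 94 = 6e
98 xor ec = 74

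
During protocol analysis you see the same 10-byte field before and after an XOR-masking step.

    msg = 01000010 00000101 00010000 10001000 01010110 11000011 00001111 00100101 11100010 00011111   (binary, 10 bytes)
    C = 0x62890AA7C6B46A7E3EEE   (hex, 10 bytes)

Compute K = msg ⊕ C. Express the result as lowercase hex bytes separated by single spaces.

Since C = msg ⊕ K, XORing both sides with msg gives K = msg ⊕ C.
byte 0: 42 ⊕ 62 = 20
byte 1: 05 ⊕ 89 = 8c
byte 2: 10 ⊕ 0a = 1a
byte 3: 88 ⊕ a7 = 2f
byte 4: 56 ⊕ c6 = 90
byte 5: c3 ⊕ b4 = 77
byte 6: 0f ⊕ 6a = 65
byte 7: 25 ⊕ 7e = 5b
byte 8: e2 ⊕ 3e = dc
byte 9: 1f ⊕ ee = f1

20 8c 1a 2f 90 77 65 5b dc f1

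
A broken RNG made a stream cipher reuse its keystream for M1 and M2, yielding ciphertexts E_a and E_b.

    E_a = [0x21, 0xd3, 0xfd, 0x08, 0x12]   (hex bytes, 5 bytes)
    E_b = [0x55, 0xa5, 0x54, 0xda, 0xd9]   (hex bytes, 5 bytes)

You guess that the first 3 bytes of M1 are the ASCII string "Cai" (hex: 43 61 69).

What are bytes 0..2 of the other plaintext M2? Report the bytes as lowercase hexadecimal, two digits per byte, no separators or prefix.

First, E_a ⊕ E_b = (M1 ⊕ K) ⊕ (M2 ⊕ K) = M1 ⊕ M2, so the key drops out. Then M2 = (M1 ⊕ M2) ⊕ M1 over the first 3 bytes.
byte 0: (21 xor 55) xor 43 = 74 xor 43 = 37
byte 1: (d3 xor a5) xor 61 = 76 xor 61 = 17
byte 2: (fd xor 54) xor 69 = a9 xor 69 = c0

3717c0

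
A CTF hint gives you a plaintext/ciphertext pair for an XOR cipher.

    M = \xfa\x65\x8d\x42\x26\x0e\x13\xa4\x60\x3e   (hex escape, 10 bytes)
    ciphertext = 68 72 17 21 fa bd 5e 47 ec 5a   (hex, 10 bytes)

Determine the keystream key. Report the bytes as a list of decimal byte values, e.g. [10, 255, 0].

[146, 23, 154, 99, 220, 179, 77, 227, 140, 100]

Since ciphertext = M ⊕ key, XORing both sides with M gives key = M ⊕ ciphertext.
11111010 ^ 01101000 = 10010010
01100101 ^ 01110010 = 00010111
10001101 ^ 00010111 = 10011010
01000010 ^ 00100001 = 01100011
00100110 ^ 11111010 = 11011100
00001110 ^ 10111101 = 10110011
00010011 ^ 01011110 = 01001101
10100100 ^ 01000111 = 11100011
01100000 ^ 11101100 = 10001100
00111110 ^ 01011010 = 01100100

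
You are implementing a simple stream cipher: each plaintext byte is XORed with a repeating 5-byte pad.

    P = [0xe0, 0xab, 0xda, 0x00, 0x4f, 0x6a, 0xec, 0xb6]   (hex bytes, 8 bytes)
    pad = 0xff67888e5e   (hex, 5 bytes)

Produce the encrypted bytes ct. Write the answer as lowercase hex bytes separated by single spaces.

The 5-byte key repeats, so the effective keystream is ff 67 88 8e 5e ff 67 88.
byte 0: e0 ⊕ ff = 1f
byte 1: ab ⊕ 67 = cc
byte 2: da ⊕ 88 = 52
byte 3: 00 ⊕ 8e = 8e
byte 4: 4f ⊕ 5e = 11
byte 5: 6a ⊕ ff = 95
byte 6: ec ⊕ 67 = 8b
byte 7: b6 ⊕ 88 = 3e

1f cc 52 8e 11 95 8b 3e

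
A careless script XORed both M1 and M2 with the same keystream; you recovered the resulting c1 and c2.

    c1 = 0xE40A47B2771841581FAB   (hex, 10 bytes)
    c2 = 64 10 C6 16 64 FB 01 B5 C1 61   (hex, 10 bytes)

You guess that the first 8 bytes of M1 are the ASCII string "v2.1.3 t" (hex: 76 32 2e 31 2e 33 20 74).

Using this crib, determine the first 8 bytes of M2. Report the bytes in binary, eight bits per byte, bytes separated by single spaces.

First, c1 ⊕ c2 = (M1 ⊕ K) ⊕ (M2 ⊕ K) = M1 ⊕ M2, so the key drops out. Then M2 = (M1 ⊕ M2) ⊕ M1 over the first 8 bytes.
byte 0: (e4 ⊕ 64) ⊕ 76 = 80 ⊕ 76 = f6
byte 1: (0a ⊕ 10) ⊕ 32 = 1a ⊕ 32 = 28
byte 2: (47 ⊕ c6) ⊕ 2e = 81 ⊕ 2e = af
byte 3: (b2 ⊕ 16) ⊕ 31 = a4 ⊕ 31 = 95
byte 4: (77 ⊕ 64) ⊕ 2e = 13 ⊕ 2e = 3d
byte 5: (18 ⊕ fb) ⊕ 33 = e3 ⊕ 33 = d0
byte 6: (41 ⊕ 01) ⊕ 20 = 40 ⊕ 20 = 60
byte 7: (58 ⊕ b5) ⊕ 74 = ed ⊕ 74 = 99

11110110 00101000 10101111 10010101 00111101 11010000 01100000 10011001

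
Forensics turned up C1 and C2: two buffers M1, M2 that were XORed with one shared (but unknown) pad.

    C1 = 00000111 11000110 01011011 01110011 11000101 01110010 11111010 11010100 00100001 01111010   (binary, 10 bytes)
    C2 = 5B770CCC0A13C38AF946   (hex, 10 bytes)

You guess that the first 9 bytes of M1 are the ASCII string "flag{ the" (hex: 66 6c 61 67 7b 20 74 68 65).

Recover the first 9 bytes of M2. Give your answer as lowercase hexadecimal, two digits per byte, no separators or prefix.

First, C1 ⊕ C2 = (M1 ⊕ K) ⊕ (M2 ⊕ K) = M1 ⊕ M2, so the key drops out. Then M2 = (M1 ⊕ M2) ⊕ M1 over the first 9 bytes.
byte 0: (07 xor 5b) xor 66 = 5c xor 66 = 3a
byte 1: (c6 xor 77) xor 6c = b1 xor 6c = dd
byte 2: (5b xor 0c) xor 61 = 57 xor 61 = 36
byte 3: (73 xor cc) xor 67 = bf xor 67 = d8
byte 4: (c5 xor 0a) xor 7b = cf xor 7b = b4
byte 5: (72 xor 13) xor 20 = 61 xor 20 = 41
byte 6: (fa xor c3) xor 74 = 39 xor 74 = 4d
byte 7: (d4 xor 8a) xor 68 = 5e xor 68 = 36
byte 8: (21 xor f9) xor 65 = d8 xor 65 = bd

3add36d8b4414d36bd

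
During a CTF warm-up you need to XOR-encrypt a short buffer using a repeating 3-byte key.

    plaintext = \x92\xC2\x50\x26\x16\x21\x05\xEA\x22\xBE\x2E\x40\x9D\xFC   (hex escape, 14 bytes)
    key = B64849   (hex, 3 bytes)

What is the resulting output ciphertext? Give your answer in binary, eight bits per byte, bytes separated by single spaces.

The 3-byte key repeats, so the effective keystream is b6 48 49 b6 48 49 b6 48 49 b6 48 49 b6 48.
byte 0: 92 ⊕ b6 = 24
byte 1: c2 ⊕ 48 = 8a
byte 2: 50 ⊕ 49 = 19
byte 3: 26 ⊕ b6 = 90
byte 4: 16 ⊕ 48 = 5e
byte 5: 21 ⊕ 49 = 68
byte 6: 05 ⊕ b6 = b3
byte 7: ea ⊕ 48 = a2
byte 8: 22 ⊕ 49 = 6b
byte 9: be ⊕ b6 = 08
byte 10: 2e ⊕ 48 = 66
byte 11: 40 ⊕ 49 = 09
byte 12: 9d ⊕ b6 = 2b
byte 13: fc ⊕ 48 = b4

00100100 10001010 00011001 10010000 01011110 01101000 10110011 10100010 01101011 00001000 01100110 00001001 00101011 10110100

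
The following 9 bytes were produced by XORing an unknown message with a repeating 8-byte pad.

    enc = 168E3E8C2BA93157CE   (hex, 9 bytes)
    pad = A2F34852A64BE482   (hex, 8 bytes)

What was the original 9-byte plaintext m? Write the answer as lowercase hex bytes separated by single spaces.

The 8-byte key repeats, so the effective keystream is a2 f3 48 52 a6 4b e4 82 a2.
byte 0: 16 ^ a2 = b4
byte 1: 8e ^ f3 = 7d
byte 2: 3e ^ 48 = 76
byte 3: 8c ^ 52 = de
byte 4: 2b ^ a6 = 8d
byte 5: a9 ^ 4b = e2
byte 6: 31 ^ e4 = d5
byte 7: 57 ^ 82 = d5
byte 8: ce ^ a2 = 6c

b4 7d 76 de 8d e2 d5 d5 6c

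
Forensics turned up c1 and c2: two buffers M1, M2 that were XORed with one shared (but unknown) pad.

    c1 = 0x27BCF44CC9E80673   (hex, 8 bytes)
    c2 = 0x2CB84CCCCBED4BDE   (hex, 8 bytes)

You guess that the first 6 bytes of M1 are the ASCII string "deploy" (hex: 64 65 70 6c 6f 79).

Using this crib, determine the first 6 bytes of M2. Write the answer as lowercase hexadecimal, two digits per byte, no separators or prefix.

First, c1 ⊕ c2 = (M1 ⊕ K) ⊕ (M2 ⊕ K) = M1 ⊕ M2, so the key drops out. Then M2 = (M1 ⊕ M2) ⊕ M1 over the first 6 bytes.
byte 0: (27 ^ 2c) ^ 64 = 0b ^ 64 = 6f
byte 1: (bc ^ b8) ^ 65 = 04 ^ 65 = 61
byte 2: (f4 ^ 4c) ^ 70 = b8 ^ 70 = c8
byte 3: (4c ^ cc) ^ 6c = 80 ^ 6c = ec
byte 4: (c9 ^ cb) ^ 6f = 02 ^ 6f = 6d
byte 5: (e8 ^ ed) ^ 79 = 05 ^ 79 = 7c

6f61c8ec6d7c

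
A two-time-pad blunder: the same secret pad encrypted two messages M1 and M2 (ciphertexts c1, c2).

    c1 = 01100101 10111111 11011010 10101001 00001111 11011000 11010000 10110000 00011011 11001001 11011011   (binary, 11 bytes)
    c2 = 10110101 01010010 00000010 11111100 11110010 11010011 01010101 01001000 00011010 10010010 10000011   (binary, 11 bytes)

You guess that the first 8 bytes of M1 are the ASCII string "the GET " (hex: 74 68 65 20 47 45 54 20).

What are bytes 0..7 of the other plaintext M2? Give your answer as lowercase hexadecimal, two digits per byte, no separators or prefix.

First, c1 ⊕ c2 = (M1 ⊕ K) ⊕ (M2 ⊕ K) = M1 ⊕ M2, so the key drops out. Then M2 = (M1 ⊕ M2) ⊕ M1 over the first 8 bytes.
byte 0: (65 XOR b5) XOR 74 = d0 XOR 74 = a4
byte 1: (bf XOR 52) XOR 68 = ed XOR 68 = 85
byte 2: (da XOR 02) XOR 65 = d8 XOR 65 = bd
byte 3: (a9 XOR fc) XOR 20 = 55 XOR 20 = 75
byte 4: (0f XOR f2) XOR 47 = fd XOR 47 = ba
byte 5: (d8 XOR d3) XOR 45 = 0b XOR 45 = 4e
byte 6: (d0 XOR 55) XOR 54 = 85 XOR 54 = d1
byte 7: (b0 XOR 48) XOR 20 = f8 XOR 20 = d8

a485bd75ba4ed1d8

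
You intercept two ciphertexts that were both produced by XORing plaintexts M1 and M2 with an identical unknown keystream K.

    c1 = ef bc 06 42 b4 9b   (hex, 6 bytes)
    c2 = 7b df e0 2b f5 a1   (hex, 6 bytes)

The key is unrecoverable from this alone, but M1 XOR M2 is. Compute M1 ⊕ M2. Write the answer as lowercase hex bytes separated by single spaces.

c1 ⊕ c2 = (M1 ⊕ K) ⊕ (M2 ⊕ K) = M1 ⊕ M2 — the shared key cancels under XOR.
byte 0: ef ⊕ 7b = 94
byte 1: bc ⊕ df = 63
byte 2: 06 ⊕ e0 = e6
byte 3: 42 ⊕ 2b = 69
byte 4: b4 ⊕ f5 = 41
byte 5: 9b ⊕ a1 = 3a

94 63 e6 69 41 3a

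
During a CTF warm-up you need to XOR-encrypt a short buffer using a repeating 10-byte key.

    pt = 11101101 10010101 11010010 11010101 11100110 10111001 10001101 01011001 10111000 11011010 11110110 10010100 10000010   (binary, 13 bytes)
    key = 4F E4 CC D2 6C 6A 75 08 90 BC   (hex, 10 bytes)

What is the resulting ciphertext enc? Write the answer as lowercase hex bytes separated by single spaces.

a2 71 1e 07 8a d3 f8 51 28 66 b9 70 4e

The 10-byte key repeats, so the effective keystream is 4f e4 cc d2 6c 6a 75 08 90 bc 4f e4 cc.
byte 0: ed XOR 4f = a2
byte 1: 95 XOR e4 = 71
byte 2: d2 XOR cc = 1e
byte 3: d5 XOR d2 = 07
byte 4: e6 XOR 6c = 8a
byte 5: b9 XOR 6a = d3
byte 6: 8d XOR 75 = f8
byte 7: 59 XOR 08 = 51
byte 8: b8 XOR 90 = 28
byte 9: da XOR bc = 66
byte 10: f6 XOR 4f = b9
byte 11: 94 XOR e4 = 70
byte 12: 82 XOR cc = 4e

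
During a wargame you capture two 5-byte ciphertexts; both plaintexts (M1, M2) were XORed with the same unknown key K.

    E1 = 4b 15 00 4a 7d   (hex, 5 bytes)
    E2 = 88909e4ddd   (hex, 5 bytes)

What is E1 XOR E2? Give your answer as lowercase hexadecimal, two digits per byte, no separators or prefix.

c3859e07a0

E1 ⊕ E2 = (M1 ⊕ K) ⊕ (M2 ⊕ K) = M1 ⊕ M2 — the shared key cancels under XOR.
 75 ⊕ 136 = 195
 21 ⊕ 144 = 133
  0 ⊕ 158 = 158
 74 ⊕  77 =   7
125 ⊕ 221 = 160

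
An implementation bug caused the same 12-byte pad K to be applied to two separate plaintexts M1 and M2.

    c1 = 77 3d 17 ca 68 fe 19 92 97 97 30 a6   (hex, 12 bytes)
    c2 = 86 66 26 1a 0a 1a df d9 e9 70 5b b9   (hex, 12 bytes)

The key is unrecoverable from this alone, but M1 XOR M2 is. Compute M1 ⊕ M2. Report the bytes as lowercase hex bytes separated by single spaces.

f1 5b 31 d0 62 e4 c6 4b 7e e7 6b 1f

c1 ⊕ c2 = (M1 ⊕ K) ⊕ (M2 ⊕ K) = M1 ⊕ M2 — the shared key cancels under XOR.
77 XOR 86 = f1
3d XOR 66 = 5b
17 XOR 26 = 31
ca XOR 1a = d0
68 XOR 0a = 62
fe XOR 1a = e4
19 XOR df = c6
92 XOR d9 = 4b
97 XOR e9 = 7e
97 XOR 70 = e7
30 XOR 5b = 6b
a6 XOR b9 = 1f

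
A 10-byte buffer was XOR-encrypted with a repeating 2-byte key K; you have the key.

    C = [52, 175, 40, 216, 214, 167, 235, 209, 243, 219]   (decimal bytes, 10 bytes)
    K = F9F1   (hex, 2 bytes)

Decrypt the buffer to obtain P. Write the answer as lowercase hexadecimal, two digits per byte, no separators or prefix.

cd5ed1292f5612200a2a

The 2-byte key repeats, so the effective keystream is f9 f1 f9 f1 f9 f1 f9 f1 f9 f1.
byte 0: 34 xor f9 = cd
byte 1: af xor f1 = 5e
byte 2: 28 xor f9 = d1
byte 3: d8 xor f1 = 29
byte 4: d6 xor f9 = 2f
byte 5: a7 xor f1 = 56
byte 6: eb xor f9 = 12
byte 7: d1 xor f1 = 20
byte 8: f3 xor f9 = 0a
byte 9: db xor f1 = 2a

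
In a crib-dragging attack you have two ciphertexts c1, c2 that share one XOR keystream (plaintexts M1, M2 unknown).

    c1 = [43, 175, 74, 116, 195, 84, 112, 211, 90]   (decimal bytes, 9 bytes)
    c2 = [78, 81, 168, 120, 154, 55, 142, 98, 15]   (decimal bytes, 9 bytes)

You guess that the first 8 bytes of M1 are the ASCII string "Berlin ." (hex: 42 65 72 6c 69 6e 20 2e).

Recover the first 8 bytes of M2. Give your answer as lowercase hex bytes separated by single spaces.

27 9b 90 60 30 0d de 9f

First, c1 ⊕ c2 = (M1 ⊕ K) ⊕ (M2 ⊕ K) = M1 ⊕ M2, so the key drops out. Then M2 = (M1 ⊕ M2) ⊕ M1 over the first 8 bytes.
byte 0: (2b ⊕ 4e) ⊕ 42 = 65 ⊕ 42 = 27
byte 1: (af ⊕ 51) ⊕ 65 = fe ⊕ 65 = 9b
byte 2: (4a ⊕ a8) ⊕ 72 = e2 ⊕ 72 = 90
byte 3: (74 ⊕ 78) ⊕ 6c = 0c ⊕ 6c = 60
byte 4: (c3 ⊕ 9a) ⊕ 69 = 59 ⊕ 69 = 30
byte 5: (54 ⊕ 37) ⊕ 6e = 63 ⊕ 6e = 0d
byte 6: (70 ⊕ 8e) ⊕ 20 = fe ⊕ 20 = de
byte 7: (d3 ⊕ 62) ⊕ 2e = b1 ⊕ 2e = 9f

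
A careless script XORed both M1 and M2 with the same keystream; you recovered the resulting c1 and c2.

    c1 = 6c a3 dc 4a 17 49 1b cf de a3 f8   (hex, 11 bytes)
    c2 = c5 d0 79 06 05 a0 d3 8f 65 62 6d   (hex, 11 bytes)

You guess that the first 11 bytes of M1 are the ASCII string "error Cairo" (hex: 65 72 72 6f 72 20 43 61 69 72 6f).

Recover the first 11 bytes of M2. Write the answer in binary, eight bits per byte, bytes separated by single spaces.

11001100 00000001 11010111 00100011 01100000 11001001 10001011 00100001 11010010 10110011 11111010

First, c1 ⊕ c2 = (M1 ⊕ K) ⊕ (M2 ⊕ K) = M1 ⊕ M2, so the key drops out. Then M2 = (M1 ⊕ M2) ⊕ M1 over the first 11 bytes.
byte 0: (6c XOR c5) XOR 65 = a9 XOR 65 = cc
byte 1: (a3 XOR d0) XOR 72 = 73 XOR 72 = 01
byte 2: (dc XOR 79) XOR 72 = a5 XOR 72 = d7
byte 3: (4a XOR 06) XOR 6f = 4c XOR 6f = 23
byte 4: (17 XOR 05) XOR 72 = 12 XOR 72 = 60
byte 5: (49 XOR a0) XOR 20 = e9 XOR 20 = c9
byte 6: (1b XOR d3) XOR 43 = c8 XOR 43 = 8b
byte 7: (cf XOR 8f) XOR 61 = 40 XOR 61 = 21
byte 8: (de XOR 65) XOR 69 = bb XOR 69 = d2
byte 9: (a3 XOR 62) XOR 72 = c1 XOR 72 = b3
byte 10: (f8 XOR 6d) XOR 6f = 95 XOR 6f = fa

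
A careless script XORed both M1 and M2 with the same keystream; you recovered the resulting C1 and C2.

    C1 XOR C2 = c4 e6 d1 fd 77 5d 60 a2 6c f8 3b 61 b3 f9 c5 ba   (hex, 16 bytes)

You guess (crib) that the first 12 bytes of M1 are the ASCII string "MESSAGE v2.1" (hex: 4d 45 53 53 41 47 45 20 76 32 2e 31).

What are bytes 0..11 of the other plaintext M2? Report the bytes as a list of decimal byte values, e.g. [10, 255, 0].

Since C1 ⊕ C2 = M1 ⊕ M2, XORing with the guessed M1 bytes yields the corresponding M2 bytes: M2 = (C1 ⊕ C2) ⊕ M1.
196 ^  77 = 137
230 ^  69 = 163
209 ^  83 = 130
253 ^  83 = 174
119 ^  65 =  54
 93 ^  71 =  26
 96 ^  69 =  37
162 ^  32 = 130
108 ^ 118 =  26
248 ^  50 = 202
 59 ^  46 =  21
 97 ^  49 =  80

[137, 163, 130, 174, 54, 26, 37, 130, 26, 202, 21, 80]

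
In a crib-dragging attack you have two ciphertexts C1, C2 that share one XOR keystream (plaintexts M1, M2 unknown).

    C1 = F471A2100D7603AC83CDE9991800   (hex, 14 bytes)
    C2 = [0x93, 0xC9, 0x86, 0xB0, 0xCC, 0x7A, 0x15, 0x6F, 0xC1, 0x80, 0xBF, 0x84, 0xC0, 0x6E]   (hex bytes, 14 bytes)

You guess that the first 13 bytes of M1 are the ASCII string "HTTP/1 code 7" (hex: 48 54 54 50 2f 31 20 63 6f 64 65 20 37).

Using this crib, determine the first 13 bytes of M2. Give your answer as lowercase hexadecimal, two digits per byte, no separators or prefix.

First, C1 ⊕ C2 = (M1 ⊕ K) ⊕ (M2 ⊕ K) = M1 ⊕ M2, so the key drops out. Then M2 = (M1 ⊕ M2) ⊕ M1 over the first 13 bytes.
byte 0: (f4 ^ 93) ^ 48 = 67 ^ 48 = 2f
byte 1: (71 ^ c9) ^ 54 = b8 ^ 54 = ec
byte 2: (a2 ^ 86) ^ 54 = 24 ^ 54 = 70
byte 3: (10 ^ b0) ^ 50 = a0 ^ 50 = f0
byte 4: (0d ^ cc) ^ 2f = c1 ^ 2f = ee
byte 5: (76 ^ 7a) ^ 31 = 0c ^ 31 = 3d
byte 6: (03 ^ 15) ^ 20 = 16 ^ 20 = 36
byte 7: (ac ^ 6f) ^ 63 = c3 ^ 63 = a0
byte 8: (83 ^ c1) ^ 6f = 42 ^ 6f = 2d
byte 9: (cd ^ 80) ^ 64 = 4d ^ 64 = 29
byte 10: (e9 ^ bf) ^ 65 = 56 ^ 65 = 33
byte 11: (99 ^ 84) ^ 20 = 1d ^ 20 = 3d
byte 12: (18 ^ c0) ^ 37 = d8 ^ 37 = ef

2fec70f0ee3d36a02d29333def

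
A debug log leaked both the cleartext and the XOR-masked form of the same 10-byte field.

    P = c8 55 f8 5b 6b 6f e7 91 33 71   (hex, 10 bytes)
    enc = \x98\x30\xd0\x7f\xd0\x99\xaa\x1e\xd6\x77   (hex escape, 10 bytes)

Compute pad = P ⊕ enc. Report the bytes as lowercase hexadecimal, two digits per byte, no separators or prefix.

50652824bbf64d8fe506

Since enc = P ⊕ pad, XORing both sides with P gives pad = P ⊕ enc.
c8 xor 98 = 50
55 xor 30 = 65
f8 xor d0 = 28
5b xor 7f = 24
6b xor d0 = bb
6f xor 99 = f6
e7 xor aa = 4d
91 xor 1e = 8f
33 xor d6 = e5
71 xor 77 = 06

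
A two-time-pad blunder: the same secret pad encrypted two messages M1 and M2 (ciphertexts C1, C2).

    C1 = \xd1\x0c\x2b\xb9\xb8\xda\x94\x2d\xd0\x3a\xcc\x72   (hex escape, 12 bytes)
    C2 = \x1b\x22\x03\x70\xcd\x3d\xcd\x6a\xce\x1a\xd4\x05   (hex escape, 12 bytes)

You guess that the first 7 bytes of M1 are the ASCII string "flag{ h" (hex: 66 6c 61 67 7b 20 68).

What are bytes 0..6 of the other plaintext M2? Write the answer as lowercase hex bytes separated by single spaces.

ac 42 49 ae 0e c7 31

First, C1 ⊕ C2 = (M1 ⊕ K) ⊕ (M2 ⊕ K) = M1 ⊕ M2, so the key drops out. Then M2 = (M1 ⊕ M2) ⊕ M1 over the first 7 bytes.
byte 0: (d1 ⊕ 1b) ⊕ 66 = ca ⊕ 66 = ac
byte 1: (0c ⊕ 22) ⊕ 6c = 2e ⊕ 6c = 42
byte 2: (2b ⊕ 03) ⊕ 61 = 28 ⊕ 61 = 49
byte 3: (b9 ⊕ 70) ⊕ 67 = c9 ⊕ 67 = ae
byte 4: (b8 ⊕ cd) ⊕ 7b = 75 ⊕ 7b = 0e
byte 5: (da ⊕ 3d) ⊕ 20 = e7 ⊕ 20 = c7
byte 6: (94 ⊕ cd) ⊕ 68 = 59 ⊕ 68 = 31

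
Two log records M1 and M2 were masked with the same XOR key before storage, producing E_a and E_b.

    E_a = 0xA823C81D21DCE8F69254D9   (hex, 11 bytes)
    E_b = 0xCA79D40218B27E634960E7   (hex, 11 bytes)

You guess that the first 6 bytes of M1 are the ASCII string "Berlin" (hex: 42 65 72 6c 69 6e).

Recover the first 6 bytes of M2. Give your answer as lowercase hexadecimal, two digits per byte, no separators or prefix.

203f6e735000

First, E_a ⊕ E_b = (M1 ⊕ K) ⊕ (M2 ⊕ K) = M1 ⊕ M2, so the key drops out. Then M2 = (M1 ⊕ M2) ⊕ M1 over the first 6 bytes.
byte 0: (a8 ⊕ ca) ⊕ 42 = 62 ⊕ 42 = 20
byte 1: (23 ⊕ 79) ⊕ 65 = 5a ⊕ 65 = 3f
byte 2: (c8 ⊕ d4) ⊕ 72 = 1c ⊕ 72 = 6e
byte 3: (1d ⊕ 02) ⊕ 6c = 1f ⊕ 6c = 73
byte 4: (21 ⊕ 18) ⊕ 69 = 39 ⊕ 69 = 50
byte 5: (dc ⊕ b2) ⊕ 6e = 6e ⊕ 6e = 00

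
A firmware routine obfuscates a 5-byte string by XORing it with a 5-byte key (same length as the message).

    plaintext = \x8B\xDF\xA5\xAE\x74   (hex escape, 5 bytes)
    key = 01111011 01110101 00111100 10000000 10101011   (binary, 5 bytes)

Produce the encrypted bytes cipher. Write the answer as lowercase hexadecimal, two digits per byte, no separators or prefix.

f0aa992edf

XOR is its own inverse, so applying the key byte-wise gives the result directly.
8b XOR 7b = f0
df XOR 75 = aa
a5 XOR 3c = 99
ae XOR 80 = 2e
74 XOR ab = df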